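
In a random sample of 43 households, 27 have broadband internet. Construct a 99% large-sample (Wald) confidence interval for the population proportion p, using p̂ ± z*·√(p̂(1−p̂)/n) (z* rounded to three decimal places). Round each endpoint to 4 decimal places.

p̂ = 27/43 = 0.62791.
SE(p̂) = √(0.62791·0.37209/43) = 0.073712.
For 99% confidence, z* = 2.576.
Margin = 2.576·0.073712 = 0.18988.
Interval: 0.62791 ± 0.18988 → (0.4380, 0.8178).

(0.4380, 0.8178)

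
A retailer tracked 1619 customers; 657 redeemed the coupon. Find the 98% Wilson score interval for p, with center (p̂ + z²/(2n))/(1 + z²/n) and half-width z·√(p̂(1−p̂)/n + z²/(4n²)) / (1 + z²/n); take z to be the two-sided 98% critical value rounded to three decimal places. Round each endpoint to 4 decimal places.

(0.3778, 0.4345)

Here p̂ = 657/1619 = 0.40581 and z = 2.326 (z² = 5.410276).
Denominator 1 + z²/n = 1 + 5.410276/1619 = 1.003342.
Center = (0.40581 + 0.001671)/1.003342 = 0.40612.
Radicand: p̂(1−p̂)/n + z²/(4n²) = 0.000148936 + 0.000000516 = 0.000149452.
Half-width = z·√(radicand)/denom = 2.326·0.012225/1.003342 = 0.02834.
CI: 0.40612 ± 0.02834 = (0.3778, 0.4345).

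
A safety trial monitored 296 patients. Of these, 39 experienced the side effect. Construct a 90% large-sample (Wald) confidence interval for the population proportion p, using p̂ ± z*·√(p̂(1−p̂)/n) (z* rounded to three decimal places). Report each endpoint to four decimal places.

(0.0994, 0.1641)

The sample proportion is 39/296 = 0.13176.
SE(p̂) = √(0.13176·0.86824/296) = 0.019659.
z* = 1.645 at the 90% level.
Margin = 1.645·0.019659 = 0.03234.
Interval: 0.13176 ± 0.03234 → (0.0994, 0.1641).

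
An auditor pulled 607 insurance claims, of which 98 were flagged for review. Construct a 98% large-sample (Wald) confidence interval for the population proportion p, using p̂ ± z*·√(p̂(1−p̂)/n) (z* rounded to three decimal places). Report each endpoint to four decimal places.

With x = 98 successes in n = 607, p̂ = 0.16145.
SE(p̂) = √(0.16145·0.83855/607) = 0.014934.
z* = 2.326 at the 98% level.
Margin of error: 2.326 × 0.014934 = 0.03474.
CI: 0.16145 ± 0.03474 = (0.1267, 0.1962).

(0.1267, 0.1962)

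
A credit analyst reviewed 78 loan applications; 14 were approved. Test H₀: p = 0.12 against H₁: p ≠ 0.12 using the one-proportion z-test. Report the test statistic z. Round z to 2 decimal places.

With x = 14 successes in n = 78, p̂ = 0.17949.
SE₀ = √(0.12·0.88/78) = 0.036795.
z = (p̂ − p₀)/SE = (0.17949 − 0.12)/0.036795 = 1.62.

z = 1.62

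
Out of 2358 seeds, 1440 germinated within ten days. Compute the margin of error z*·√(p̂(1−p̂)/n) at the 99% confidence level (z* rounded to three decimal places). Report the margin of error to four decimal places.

p̂ = 1440/2358 = 0.61069.
SE(p̂) = √(0.61069·0.38931/2358) = 0.010041.
z* = 2.576 at the 99% level.
So ME = 0.0259.

ME = 0.0259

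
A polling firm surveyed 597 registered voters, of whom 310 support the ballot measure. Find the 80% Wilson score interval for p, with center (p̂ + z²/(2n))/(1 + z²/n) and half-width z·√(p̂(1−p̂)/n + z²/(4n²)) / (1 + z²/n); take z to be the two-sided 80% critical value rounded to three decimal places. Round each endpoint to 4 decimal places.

p̂ = 310/597 = 0.51926; z = 1.282, so z² = 1.643524.
1 + z²/n = 1.002753.
Center = (0.51926 + 0.001376)/1.002753 = 0.51921.
Radicand: p̂(1−p̂)/n + z²/(4n²) = 0.000418139 + 0.000001153 = 0.000419292.
Half-width = 1.282·√0.000419292/1.002753 = 0.02618.
CI: 0.51921 ± 0.02618 = (0.4930, 0.5454).

(0.4930, 0.5454)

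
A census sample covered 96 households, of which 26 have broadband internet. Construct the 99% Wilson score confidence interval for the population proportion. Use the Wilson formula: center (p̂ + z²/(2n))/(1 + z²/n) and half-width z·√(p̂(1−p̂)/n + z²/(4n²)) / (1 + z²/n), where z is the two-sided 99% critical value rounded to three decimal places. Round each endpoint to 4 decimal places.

Here p̂ = 26/96 = 0.27083 and z = 2.576 (z² = 6.635776).
1 + z²/n = 1.069123.
Adjusted center: (0.27083 + z²/(2n))/1.069123 = 0.28565.
Radicand: p̂(1−p̂)/n + z²/(4n²) = 0.002057111 + 0.000180007 = 0.002237118.
Half-width = z·√(radicand)/denom = 2.576·0.047298/1.069123 = 0.11396.
Interval: 0.28565 ± 0.11396 → (0.1717, 0.3996).

(0.1717, 0.3996)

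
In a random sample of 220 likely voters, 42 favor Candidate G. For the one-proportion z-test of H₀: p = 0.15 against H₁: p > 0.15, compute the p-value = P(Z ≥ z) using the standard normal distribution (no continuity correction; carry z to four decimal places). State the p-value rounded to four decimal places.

p-value = 0.0446

With x = 42 successes in n = 220, p̂ = 0.19091.
Null standard error: √(0.15·0.85/220) = √0.000579545 = 0.024074.
Test statistic (full precision, shown to 4 dp): z = (42/220 − 0.15)/SE₀ ≈ 1.6993.
From the standard normal, P(Z ≥ z) = 0.0446.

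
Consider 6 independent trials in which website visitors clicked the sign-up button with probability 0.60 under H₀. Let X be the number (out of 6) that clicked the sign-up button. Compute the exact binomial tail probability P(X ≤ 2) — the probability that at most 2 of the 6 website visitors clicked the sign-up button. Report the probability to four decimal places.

X is binomial with n = 6 and p = 0.60.
P(X ≤ 2) = C(6,0)·0.60^0·0.40^6 + C(6,1)·0.60^1·0.40^5 + C(6,2)·0.60^2·0.40^4.
= 0.004096 + 0.036864 + 0.138240 = 0.1792.

P = 0.1792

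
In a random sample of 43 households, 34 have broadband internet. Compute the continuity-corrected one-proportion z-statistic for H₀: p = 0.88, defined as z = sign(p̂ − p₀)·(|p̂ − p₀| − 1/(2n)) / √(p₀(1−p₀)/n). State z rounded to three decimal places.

z = -1.567

The sample proportion is 34/43 = 0.79070. p̂ − p₀ = -0.089302.
Continuity correction 1/(2n) = 1/86 = 0.011628.
Corrected numerator: |-0.089302| − 0.011628 = 0.077674.
Under H₀, SE = √(p₀(1−p₀)/n) = √(0.88·0.12/43) = √0.002455814 = 0.049556.
z = −0.077674/0.049556 = -1.567.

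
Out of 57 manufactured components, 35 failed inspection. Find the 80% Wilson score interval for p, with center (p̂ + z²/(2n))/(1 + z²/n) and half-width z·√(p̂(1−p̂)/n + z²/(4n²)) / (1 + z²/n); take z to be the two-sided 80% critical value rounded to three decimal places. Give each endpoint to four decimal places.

Here p̂ = 35/57 = 0.61404 and z = 1.282 (z² = 1.643524).
Denominator 1 + z²/n = 1 + 1.643524/57 = 1.028834.
Center = (0.61404 + 0.014417)/1.028834 = 0.61084.
Radicand: p̂(1−p̂)/n + z²/(4n²) = 0.004157825 + 0.000126464 = 0.004284289.
Half-width = z·√(radicand)/denom = 1.282·0.065454/1.028834 = 0.08156.
CI: 0.61084 ± 0.08156 = (0.5293, 0.6924).

(0.5293, 0.6924)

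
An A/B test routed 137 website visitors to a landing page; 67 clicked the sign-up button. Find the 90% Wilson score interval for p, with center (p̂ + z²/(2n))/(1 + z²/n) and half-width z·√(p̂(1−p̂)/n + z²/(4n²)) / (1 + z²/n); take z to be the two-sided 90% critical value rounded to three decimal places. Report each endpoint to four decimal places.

p̂ = 67/137 = 0.48905; z = 1.645, so z² = 2.706025.
1 + z²/n = 1.019752.
Center = (0.48905 + 0.009876)/1.019752 = 0.48926.
Radicand: p̂(1−p̂)/n + z²/(4n²) = 0.001823942 + 0.000036044 = 0.001859986.
Half-width = z·√(radicand)/denom = 1.645·0.043128/1.019752 = 0.06957.
Interval: 0.48926 ± 0.06957 → (0.4197, 0.5588).

(0.4197, 0.5588)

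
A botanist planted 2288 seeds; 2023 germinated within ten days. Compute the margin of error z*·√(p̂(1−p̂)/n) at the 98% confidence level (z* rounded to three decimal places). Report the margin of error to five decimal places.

With x = 2023 successes in n = 2288, p̂ = 0.88418.
Standard error of p̂: √(0.102407/2288) = √0.000044758 = 0.006690.
For 98% confidence, z* = 2.326.
Margin of error = z*·SE = 2.326 × 0.006690 = 0.01556.

ME = 0.01556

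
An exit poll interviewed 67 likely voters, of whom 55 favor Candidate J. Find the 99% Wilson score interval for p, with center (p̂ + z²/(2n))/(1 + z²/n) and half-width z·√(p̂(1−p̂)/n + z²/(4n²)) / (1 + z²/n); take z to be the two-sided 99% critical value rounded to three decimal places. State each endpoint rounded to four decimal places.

(0.6733, 0.9107)

Here p̂ = 55/67 = 0.82090 and z = 2.576 (z² = 6.635776).
1 + z²/n = 1.099041.
Adjusted center: (0.82090 + z²/(2n))/1.099041 = 0.79198.
Radicand: p̂(1−p̂)/n + z²/(4n²) = 0.002194419 + 0.000369558 = 0.002563977.
Half-width = z·√(radicand)/denom = 2.576·0.050636/1.099041 = 0.11868.
CI: 0.79198 ± 0.11868 = (0.6733, 0.9107).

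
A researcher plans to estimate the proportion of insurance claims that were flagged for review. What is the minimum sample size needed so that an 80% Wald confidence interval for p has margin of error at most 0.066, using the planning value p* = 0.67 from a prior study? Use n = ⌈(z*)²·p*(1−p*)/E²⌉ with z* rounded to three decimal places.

For 80% confidence, z* = 1.282.
p*(1−p*) = 0.2211.
(z*)²·p*(1−p*)/E² = 1.643524·0.2211/0.004356 = 83.421.
⌈83.421⌉ = 84.

n = 84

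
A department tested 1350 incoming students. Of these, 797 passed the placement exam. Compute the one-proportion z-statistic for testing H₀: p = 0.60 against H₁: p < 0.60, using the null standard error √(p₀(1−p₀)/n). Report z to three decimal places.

z = -0.722

With x = 797 successes in n = 1350, p̂ = 0.59037.
Null standard error: √(0.60·0.40/1350) = √0.000177778 = 0.013333.
Test statistic: z = -0.00963/0.013333 = -0.722.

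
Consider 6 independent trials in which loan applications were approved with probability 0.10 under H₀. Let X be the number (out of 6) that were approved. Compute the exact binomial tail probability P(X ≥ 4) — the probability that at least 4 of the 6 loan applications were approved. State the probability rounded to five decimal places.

P = 0.00127

X ~ Binomial(n=6, p=0.10).
P(X ≥ 4) = C(6,4)·0.10^4·0.90^2 + C(6,5)·0.10^5·0.90^1 + C(6,6)·0.10^6·0.90^0.
= 0.001215 + 0.000054 + 0.000001 = 0.00127.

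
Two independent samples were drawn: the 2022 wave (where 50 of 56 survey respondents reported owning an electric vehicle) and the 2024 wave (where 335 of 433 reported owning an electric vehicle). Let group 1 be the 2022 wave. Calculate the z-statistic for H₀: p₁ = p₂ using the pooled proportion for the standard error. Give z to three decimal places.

Sample proportions: p̂₁ = 50/56 = 0.89286 and p̂₂ = 335/433 = 0.77367.
Pooling: p̂ = 385/489 = 0.78732.
Pooled SE = √[0.1674466·0.02016661] ≈ 0.058111.
z = 0.11919/0.058111 = 2.051.

z = 2.051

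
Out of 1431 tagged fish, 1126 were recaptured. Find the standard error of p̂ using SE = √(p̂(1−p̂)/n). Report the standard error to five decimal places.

With x = 1126 successes in n = 1431, p̂ = 0.78686.
p̂(1−p̂) = 0.167711.
SE = √(0.167711/1431) = 0.01083.

SE = 0.01083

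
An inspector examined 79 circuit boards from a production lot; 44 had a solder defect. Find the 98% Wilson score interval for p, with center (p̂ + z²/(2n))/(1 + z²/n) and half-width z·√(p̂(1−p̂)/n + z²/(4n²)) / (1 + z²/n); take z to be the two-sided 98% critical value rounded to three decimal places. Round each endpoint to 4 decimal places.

(0.4275, 0.6791)

Here p̂ = 44/79 = 0.55696 and z = 2.326 (z² = 5.410276).
1 + z²/n = 1.068485.
Center = (0.55696 + 0.034242)/1.068485 = 0.55331.
Radicand: p̂(1−p̂)/n + z²/(4n²) = 0.003123485 + 0.000216723 = 0.003340208.
Half-width = 2.326·√0.003340208/1.068485 = 0.12581.
CI: 0.55331 ± 0.12581 = (0.4275, 0.6791).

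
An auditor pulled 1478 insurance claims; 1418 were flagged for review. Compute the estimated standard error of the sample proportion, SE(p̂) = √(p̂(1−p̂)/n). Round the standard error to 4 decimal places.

Sample proportion p̂ = 1418/1478 = 0.95940.
p̂(1−p̂) = 0.95940·0.04060 = 0.038952.
SE = √(0.038952/1478) = √0.000026355 = 0.0051.

SE = 0.0051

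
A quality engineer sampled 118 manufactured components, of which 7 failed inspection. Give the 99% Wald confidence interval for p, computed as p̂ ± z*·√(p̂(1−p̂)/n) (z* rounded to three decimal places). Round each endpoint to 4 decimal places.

Sample proportion p̂ = 7/118 = 0.05932.
Standard error of p̂: √(0.055803/118) = √0.000472906 = 0.021746.
The 99% critical value is z* = 2.576.
Margin = 2.576·0.021746 = 0.05602.
CI: 0.05932 ± 0.05602 = (0.0033, 0.1153).

(0.0033, 0.1153)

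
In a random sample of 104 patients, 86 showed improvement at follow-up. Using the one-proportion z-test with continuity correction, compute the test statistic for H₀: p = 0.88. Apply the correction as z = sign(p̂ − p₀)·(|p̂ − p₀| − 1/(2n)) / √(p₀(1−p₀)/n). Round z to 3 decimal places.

z = -1.515

With x = 86 successes in n = 104, p̂ = 0.82692. p̂ − p₀ = -0.053077.
Continuity correction 1/(2n) = 1/208 = 0.004808.
Corrected numerator: |-0.053077| − 0.004808 = 0.048269.
Null standard error: √(0.88·0.12/104) = √0.001015385 = 0.031865.
z = −0.048269/0.031865 = -1.515.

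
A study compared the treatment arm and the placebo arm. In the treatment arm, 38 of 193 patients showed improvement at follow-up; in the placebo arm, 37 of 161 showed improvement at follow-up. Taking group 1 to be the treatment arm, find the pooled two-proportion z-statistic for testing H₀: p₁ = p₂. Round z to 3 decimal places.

z = -0.755

p̂₁ = 38/193 = 0.19689, p̂₂ = 37/161 = 0.22981.
Pooled p̂ = (38+37)/(193+161) = 75/354 = 0.21186.
Pooled SE = √[0.1669779·0.01139253] ≈ 0.043615.
z = (p̂₁ − p̂₂)/SE = (0.19689 − 0.22981)/0.043615 = -0.03292/0.043615 = -0.755.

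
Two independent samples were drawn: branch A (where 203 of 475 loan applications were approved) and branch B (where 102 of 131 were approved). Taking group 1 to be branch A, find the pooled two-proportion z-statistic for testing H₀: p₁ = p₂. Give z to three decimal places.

p̂₁ = 203/475 = 0.42737, p̂₂ = 102/131 = 0.77863.
Pooling: p̂ = 305/606 = 0.50330.
SE = √[p̂(1−p̂)(1/n₁+1/n₂)] = √[0.50330·0.49670·(1/475+1/131)] ≈ 0.049342.
z = (p̂₁ − p̂₂)/SE = (0.42737 − 0.77863)/0.049342 = -0.35126/0.049342 = -7.119.

z = -7.119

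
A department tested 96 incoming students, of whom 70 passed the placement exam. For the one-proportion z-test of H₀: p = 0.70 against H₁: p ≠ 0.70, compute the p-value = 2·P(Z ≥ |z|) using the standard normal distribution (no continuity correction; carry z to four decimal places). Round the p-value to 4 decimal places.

With x = 70 successes in n = 96, p̂ = 0.72917.
Under H₀, SE = √(p₀(1−p₀)/n) = √(0.70·0.30/96) = √0.002187500 = 0.046771.
z = (p̂ − p₀)/SE = (70/96 − 0.70)/0.046771 ≈ 0.6236.
From the standard normal, 2·P(Z ≥ |z|) = 0.5329.

p-value = 0.5329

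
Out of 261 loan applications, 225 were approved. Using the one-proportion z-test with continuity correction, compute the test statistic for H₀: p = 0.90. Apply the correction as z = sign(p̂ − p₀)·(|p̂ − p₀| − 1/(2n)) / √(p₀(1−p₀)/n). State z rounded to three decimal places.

z = -1.939

With x = 225 successes in n = 261, p̂ = 0.86207. p̂ − p₀ = -0.037931.
1/(2n) = 0.001916.
Corrected numerator: |-0.037931| − 0.001916 = 0.036015.
Under H₀, SE = √(p₀(1−p₀)/n) = √(0.90·0.10/261) = √0.000344828 = 0.018570.
z = (−)0.036015/0.018570 = -1.939.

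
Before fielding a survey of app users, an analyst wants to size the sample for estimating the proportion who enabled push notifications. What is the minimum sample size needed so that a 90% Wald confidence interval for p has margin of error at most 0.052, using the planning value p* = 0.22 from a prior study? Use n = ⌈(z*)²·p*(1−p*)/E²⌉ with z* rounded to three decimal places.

n = 172

For 90% confidence, z* = 1.645.
p*(1−p*) = 0.22·0.78 = 0.1716.
Required n before rounding: 2.706025 × 0.1716 / 0.052² = 171.729.
Rounding up, n = 172.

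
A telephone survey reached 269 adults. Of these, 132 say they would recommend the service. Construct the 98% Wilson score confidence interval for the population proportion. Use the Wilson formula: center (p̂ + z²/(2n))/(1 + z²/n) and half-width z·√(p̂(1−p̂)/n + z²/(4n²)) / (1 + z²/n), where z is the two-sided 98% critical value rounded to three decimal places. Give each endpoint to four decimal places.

(0.4207, 0.5611)

p̂ = 132/269 = 0.49071; z = 2.326, so z² = 5.410276.
1 + z²/n = 1.020113.
Adjusted center: (0.49071 + z²/(2n))/1.020113 = 0.49089.
Radicand: p̂(1−p̂)/n + z²/(4n²) = 0.000929047 + 0.000018692 = 0.000947739.
Half-width = 2.326·√0.000947739/1.020113 = 0.07019.
So the interval runs from 0.4207 to 0.5611.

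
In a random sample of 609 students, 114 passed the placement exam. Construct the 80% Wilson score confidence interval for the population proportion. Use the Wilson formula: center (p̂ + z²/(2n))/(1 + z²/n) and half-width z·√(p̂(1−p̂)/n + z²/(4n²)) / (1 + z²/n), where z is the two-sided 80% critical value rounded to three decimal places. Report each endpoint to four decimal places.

Here p̂ = 114/609 = 0.18719 and z = 1.282 (z² = 1.643524).
Denominator 1 + z²/n = 1 + 1.643524/609 = 1.002699.
Adjusted center: (0.18719 + z²/(2n))/1.002699 = 0.18803.
Radicand: p̂(1−p̂)/n + z²/(4n²) = 0.000249838 + 0.000001108 = 0.000250946.
Half-width = 1.282·√0.000250946/1.002699 = 0.02025.
CI: 0.18803 ± 0.02025 = (0.1678, 0.2083).

(0.1678, 0.2083)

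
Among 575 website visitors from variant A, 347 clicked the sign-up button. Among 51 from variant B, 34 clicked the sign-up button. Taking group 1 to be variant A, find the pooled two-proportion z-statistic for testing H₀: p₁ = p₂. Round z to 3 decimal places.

p̂₁ = 347/575 = 0.60348, p̂₂ = 34/51 = 0.66667.
Pooled p̂ = (347+34)/(575+51) = 381/626 = 0.60863.
SE = √[p̂(1−p̂)(1/n₁+1/n₂)] = √[0.60863·0.39137·(1/575+1/51)] ≈ 0.071308.
z = -0.06319/0.071308 = -0.886.

z = -0.886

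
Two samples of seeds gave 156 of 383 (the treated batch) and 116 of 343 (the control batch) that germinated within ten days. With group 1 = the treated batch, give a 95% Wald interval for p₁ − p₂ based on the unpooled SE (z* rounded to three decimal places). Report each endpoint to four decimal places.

(-0.0011, 0.1393)

p̂₁ = 0.40731, p̂₂ = 0.33819, so the observed difference is 0.06912.
SE = √(0.000630310 + 0.000652532) = √0.001282842 = 0.035817.
z* = 1.960 at the 95% level. Margin = 1.960·0.035817 = 0.07020.
So the interval runs from -0.0011 to 0.1393.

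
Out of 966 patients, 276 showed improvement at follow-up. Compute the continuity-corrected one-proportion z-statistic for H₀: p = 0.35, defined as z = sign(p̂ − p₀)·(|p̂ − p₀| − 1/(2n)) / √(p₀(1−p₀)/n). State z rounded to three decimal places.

p̂ = 276/966 = 0.28571. p̂ − p₀ = -0.064286.
Continuity correction 1/(2n) = 1/1932 = 0.000518.
Corrected numerator: |-0.064286| − 0.000518 = 0.063768.
Under H₀, SE = √(p₀(1−p₀)/n) = √(0.35·0.65/966) = √0.000235507 = 0.015346.
z = (−)0.063768/0.015346 = -4.155.

z = -4.155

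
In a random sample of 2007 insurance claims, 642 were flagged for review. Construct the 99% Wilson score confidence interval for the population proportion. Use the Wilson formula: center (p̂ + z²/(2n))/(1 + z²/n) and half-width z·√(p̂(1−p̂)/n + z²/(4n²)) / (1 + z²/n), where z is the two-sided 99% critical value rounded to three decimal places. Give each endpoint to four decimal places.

(0.2937, 0.3473)

p̂ = 642/2007 = 0.31988; z = 2.576, so z² = 6.635776.
1 + z²/n = 1.003306.
Adjusted center: (0.31988 + z²/(2n))/1.003306 = 0.32047.
Radicand: p̂(1−p̂)/n + z²/(4n²) = 0.000108399 + 0.000000412 = 0.000108811.
Half-width = 2.576·√0.000108811/1.003306 = 0.02678.
So the interval runs from 0.2937 to 0.3473.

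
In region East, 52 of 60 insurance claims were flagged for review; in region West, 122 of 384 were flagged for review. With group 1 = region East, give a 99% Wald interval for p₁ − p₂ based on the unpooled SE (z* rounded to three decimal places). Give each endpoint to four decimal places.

(0.4204, 0.6775)

p̂₁ = 52/60 = 0.86667, p̂₂ = 122/384 = 0.31771; p̂₁ − p̂₂ = 0.54896.
SE = √(0.001925926 + 0.000564505) = √0.002490431 = 0.049904.
z* = 2.576 at the 99% level. Margin = 2.576·0.049904 = 0.12855.
CI: 0.54896 ± 0.12855 = (0.4204, 0.6775).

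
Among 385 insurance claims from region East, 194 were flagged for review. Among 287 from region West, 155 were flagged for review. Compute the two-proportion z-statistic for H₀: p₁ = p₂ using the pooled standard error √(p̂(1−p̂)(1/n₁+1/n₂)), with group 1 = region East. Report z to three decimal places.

Sample proportions: p̂₁ = 194/385 = 0.50390 and p̂₂ = 155/287 = 0.54007.
Pooled p̂ = (194+155)/(385+287) = 349/672 = 0.51935.
Pooled SE = √[0.2496258·0.00608172] ≈ 0.038964.
z = (p̂₁ − p̂₂)/SE = (0.50390 − 0.54007)/0.038964 = -0.03617/0.038964 = -0.928.

z = -0.928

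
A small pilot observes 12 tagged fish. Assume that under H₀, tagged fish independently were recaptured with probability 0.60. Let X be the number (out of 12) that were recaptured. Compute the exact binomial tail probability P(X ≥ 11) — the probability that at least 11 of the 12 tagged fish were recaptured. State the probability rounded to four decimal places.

P = 0.0196

X is binomial with n = 12 and p = 0.60.
P(X ≥ 11) = C(12,11)·0.60^11·0.40^1 + C(12,12)·0.60^12·0.40^0.
= 0.017414 + 0.002177 = 0.0196.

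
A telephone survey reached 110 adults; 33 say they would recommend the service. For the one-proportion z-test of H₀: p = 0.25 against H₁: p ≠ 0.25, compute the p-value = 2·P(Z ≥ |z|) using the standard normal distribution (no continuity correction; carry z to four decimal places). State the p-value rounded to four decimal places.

p-value = 0.2259

With x = 33 successes in n = 110, p̂ = 0.30000.
SE₀ = √(0.25·0.75/110) = 0.041286.
Test statistic (full precision, shown to 4 dp): z = (33/110 − 0.25)/SE₀ ≈ 1.2111.
From the standard normal, 2·P(Z ≥ |z|) = 0.2259.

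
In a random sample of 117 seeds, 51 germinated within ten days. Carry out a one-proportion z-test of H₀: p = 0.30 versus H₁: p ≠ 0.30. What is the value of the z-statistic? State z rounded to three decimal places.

z = 3.208

Sample proportion p̂ = 51/117 = 0.43590.
SE₀ = √(0.30·0.70/117) = 0.042366.
Test statistic: z = 0.13590/0.042366 = 3.208.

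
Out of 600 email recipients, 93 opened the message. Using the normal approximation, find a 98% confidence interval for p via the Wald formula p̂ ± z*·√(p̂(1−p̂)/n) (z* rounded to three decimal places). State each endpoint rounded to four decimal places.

p̂ = 93/600 = 0.15500.
SE = √(p̂(1−p̂)/n) = √(0.130975/600) = 0.014775.
z* = 2.326 at the 98% level.
Margin of error: 2.326 × 0.014775 = 0.03437.
So the interval runs from 0.1206 to 0.1894.

(0.1206, 0.1894)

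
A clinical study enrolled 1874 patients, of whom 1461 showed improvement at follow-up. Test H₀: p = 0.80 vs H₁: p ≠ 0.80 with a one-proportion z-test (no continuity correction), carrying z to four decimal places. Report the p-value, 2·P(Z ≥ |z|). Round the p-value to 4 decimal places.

p-value = 0.0274

Sample proportion p̂ = 1461/1874 = 0.77962.
Under H₀, SE = √(p₀(1−p₀)/n) = √(0.80·0.20/1874) = √0.000085379 = 0.009240.
Test statistic (full precision, shown to 4 dp): z = (1461/1874 − 0.80)/SE₀ ≈ -2.2061.
From the standard normal, 2·P(Z ≥ |z|) = 0.0274.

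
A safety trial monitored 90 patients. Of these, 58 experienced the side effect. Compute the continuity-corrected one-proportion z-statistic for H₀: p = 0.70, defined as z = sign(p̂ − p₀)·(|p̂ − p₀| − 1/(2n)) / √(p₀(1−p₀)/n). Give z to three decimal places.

z = -1.035

The sample proportion is 58/90 = 0.64444. p̂ − p₀ = -0.055556.
Continuity correction 1/(2n) = 1/180 = 0.005556.
Corrected numerator: |-0.055556| − 0.005556 = 0.050000.
Null standard error: √(0.70·0.30/90) = √0.002333333 = 0.048305.
z = (−)0.050000/0.048305 = -1.035.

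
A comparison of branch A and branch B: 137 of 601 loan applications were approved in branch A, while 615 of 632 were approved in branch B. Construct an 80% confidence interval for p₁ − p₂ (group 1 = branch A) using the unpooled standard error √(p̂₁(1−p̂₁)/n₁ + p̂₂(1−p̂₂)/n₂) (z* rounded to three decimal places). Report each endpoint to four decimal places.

p̂₁ = 0.22795, p̂₂ = 0.97310, so the observed difference is -0.74515.
Unpooled SE = √(p̂₁(1−p̂₁)/n₁ + p̂₂(1−p̂₂)/n₂) = √(0.000292830 + 0.000041416) = 0.018282.
z* = 1.282 at the 80% level. Margin = 1.282·0.018282 = 0.02344.
Interval: -0.74515 ± 0.02344 → (-0.7686, -0.7217).

(-0.7686, -0.7217)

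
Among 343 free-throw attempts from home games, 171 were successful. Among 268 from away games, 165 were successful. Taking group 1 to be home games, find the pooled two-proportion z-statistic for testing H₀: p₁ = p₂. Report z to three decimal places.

Sample proportions: p̂₁ = 171/343 = 0.49854 and p̂₂ = 165/268 = 0.61567.
Pooling: p̂ = 336/611 = 0.54992.
Pooled SE = √[0.2475082·0.00664680] ≈ 0.040560.
z = -0.11713/0.040560 = -2.888.

z = -2.888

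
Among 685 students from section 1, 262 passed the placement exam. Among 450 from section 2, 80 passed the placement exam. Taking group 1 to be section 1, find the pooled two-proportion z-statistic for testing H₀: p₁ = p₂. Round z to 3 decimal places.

z = 7.352

Sample proportions: p̂₁ = 262/685 = 0.38248 and p̂₂ = 80/450 = 0.17778.
Pooling: p̂ = 342/1135 = 0.30132.
Pooled SE = √[0.2105269·0.00368208] ≈ 0.027842.
z = 0.20470/0.027842 = 7.352.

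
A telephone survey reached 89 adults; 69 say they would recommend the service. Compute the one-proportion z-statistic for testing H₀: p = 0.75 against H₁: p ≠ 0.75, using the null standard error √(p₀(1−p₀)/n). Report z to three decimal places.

With x = 69 successes in n = 89, p̂ = 0.77528.
Under H₀, SE = √(p₀(1−p₀)/n) = √(0.75·0.25/89) = √0.002106742 = 0.045899.
z = (p̂ − p₀)/SE = (0.77528 − 0.75)/0.045899 = 0.551.

z = 0.551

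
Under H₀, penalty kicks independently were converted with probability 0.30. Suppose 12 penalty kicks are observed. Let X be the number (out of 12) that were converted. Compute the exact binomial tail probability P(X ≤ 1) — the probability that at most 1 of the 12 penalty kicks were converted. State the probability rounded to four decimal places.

X is binomial with n = 12 and p = 0.30.
P(X ≤ 1) = C(12,0)·0.30^0·0.70^12 + C(12,1)·0.30^1·0.70^11.
= 0.013841 + 0.071184 = 0.0850.

P = 0.0850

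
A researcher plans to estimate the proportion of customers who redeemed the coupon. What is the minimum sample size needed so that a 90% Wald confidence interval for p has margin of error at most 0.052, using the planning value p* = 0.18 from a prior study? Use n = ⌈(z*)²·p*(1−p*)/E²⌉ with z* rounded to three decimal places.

n = 148

z* = 1.645 at the 90% level.
p*(1−p*) = 0.18·0.82 = 0.1476.
Required n before rounding: 2.706025 × 0.1476 / 0.052² = 147.711.
⌈147.711⌉ = 148.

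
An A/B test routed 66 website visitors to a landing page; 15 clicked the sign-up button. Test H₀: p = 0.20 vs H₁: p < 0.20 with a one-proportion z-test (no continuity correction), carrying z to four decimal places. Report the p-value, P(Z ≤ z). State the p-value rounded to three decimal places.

p-value = 0.710

Sample proportion p̂ = 15/66 = 0.22727.
SE₀ = √(0.20·0.80/66) = 0.049237.
Test statistic (full precision, shown to 4 dp): z = (15/66 − 0.20)/SE₀ ≈ 0.5539.
p-value = P(Z ≤ z) with z = 0.5539 → 0.710.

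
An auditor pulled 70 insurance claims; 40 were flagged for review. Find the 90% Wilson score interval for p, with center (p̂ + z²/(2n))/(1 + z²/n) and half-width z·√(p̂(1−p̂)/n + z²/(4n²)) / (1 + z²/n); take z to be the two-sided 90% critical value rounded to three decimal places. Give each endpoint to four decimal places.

Here p̂ = 40/70 = 0.57143 and z = 1.645 (z² = 2.706025).
Denominator 1 + z²/n = 1 + 2.706025/70 = 1.038658.
Adjusted center: (0.57143 + z²/(2n))/1.038658 = 0.56877.
Radicand: p̂(1−p̂)/n + z²/(4n²) = 0.003498542 + 0.000138063 = 0.003636605.
Half-width = z·√(radicand)/denom = 1.645·0.060304/1.038658 = 0.09551.
Interval: 0.56877 ± 0.09551 → (0.4733, 0.6643).

(0.4733, 0.6643)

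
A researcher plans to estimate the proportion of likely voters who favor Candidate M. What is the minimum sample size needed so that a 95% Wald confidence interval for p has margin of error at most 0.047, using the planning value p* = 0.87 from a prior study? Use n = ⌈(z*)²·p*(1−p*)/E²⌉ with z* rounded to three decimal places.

z* = 1.960 at the 95% level.
p*(1−p*) = 0.1131.
(z*)²·p*(1−p*)/E² = 3.841600·0.1131/0.002209 = 196.689.
⌈196.689⌉ = 197.

n = 197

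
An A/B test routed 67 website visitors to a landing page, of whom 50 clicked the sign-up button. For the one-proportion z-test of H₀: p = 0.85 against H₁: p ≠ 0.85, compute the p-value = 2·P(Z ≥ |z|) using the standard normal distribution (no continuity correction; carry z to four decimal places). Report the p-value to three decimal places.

p̂ = 50/67 = 0.74627.
Under H₀, SE = √(p₀(1−p₀)/n) = √(0.85·0.15/67) = √0.001902985 = 0.043623.
z = (p̂ − p₀)/SE = (50/67 − 0.85)/0.043623 ≈ -2.3779.
p-value = 2·P(Z ≥ |z|) with z = -2.3779 → 0.017.

p-value = 0.017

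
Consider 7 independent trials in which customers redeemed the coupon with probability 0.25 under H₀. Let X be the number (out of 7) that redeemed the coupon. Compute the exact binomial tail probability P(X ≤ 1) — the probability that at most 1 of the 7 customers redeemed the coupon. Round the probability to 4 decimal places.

X is binomial with n = 7 and p = 0.25.
P(X ≤ 1) = C(7,0)·0.25^0·0.75^7 + C(7,1)·0.25^1·0.75^6.
= 0.133484 + 0.311462 = 0.4449.

P = 0.4449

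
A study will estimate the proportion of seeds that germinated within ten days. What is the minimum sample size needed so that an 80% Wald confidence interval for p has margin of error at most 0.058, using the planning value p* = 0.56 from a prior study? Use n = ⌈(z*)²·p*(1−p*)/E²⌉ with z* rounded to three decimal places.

n = 121

z* = 1.282 at the 80% level.
p*(1−p*) = 0.2464.
(z*)²·p*(1−p*)/E² = 1.643524·0.2464/0.003364 = 120.382.
⌈120.382⌉ = 121.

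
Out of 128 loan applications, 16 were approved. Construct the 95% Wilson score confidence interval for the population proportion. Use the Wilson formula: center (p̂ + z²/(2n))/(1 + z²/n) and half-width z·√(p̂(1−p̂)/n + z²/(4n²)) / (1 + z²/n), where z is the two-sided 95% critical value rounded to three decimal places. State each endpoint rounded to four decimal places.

Here p̂ = 16/128 = 0.12500 and z = 1.960 (z² = 3.841600).
1 + z²/n = 1.030012.
Adjusted center: (0.12500 + z²/(2n))/1.030012 = 0.13593.
Radicand: p̂(1−p̂)/n + z²/(4n²) = 0.000854492 + 0.000058618 = 0.000913110.
Half-width = 1.960·√0.000913110/1.030012 = 0.05750.
CI: 0.13593 ± 0.05750 = (0.0784, 0.1934).

(0.0784, 0.1934)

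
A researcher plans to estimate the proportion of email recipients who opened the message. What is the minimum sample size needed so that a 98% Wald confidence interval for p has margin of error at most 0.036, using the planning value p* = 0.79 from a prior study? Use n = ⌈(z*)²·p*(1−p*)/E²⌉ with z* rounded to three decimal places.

n = 693

The 98% critical value is z* = 2.326.
p*(1−p*) = 0.1659.
(z*)²·p*(1−p*)/E² = 5.410276·0.1659/0.001296 = 692.565.
⌈692.565⌉ = 693.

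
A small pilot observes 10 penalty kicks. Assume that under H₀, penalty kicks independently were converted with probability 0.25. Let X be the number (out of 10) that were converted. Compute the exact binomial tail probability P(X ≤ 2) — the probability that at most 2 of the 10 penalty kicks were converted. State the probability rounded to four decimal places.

P = 0.5256

X ~ Binomial(n=10, p=0.25).
P(X ≤ 2) = C(10,0)·0.25^0·0.75^10 + C(10,1)·0.25^1·0.75^9 + C(10,2)·0.25^2·0.75^8.
= 0.056314 + 0.187712 + 0.281568 = 0.5256.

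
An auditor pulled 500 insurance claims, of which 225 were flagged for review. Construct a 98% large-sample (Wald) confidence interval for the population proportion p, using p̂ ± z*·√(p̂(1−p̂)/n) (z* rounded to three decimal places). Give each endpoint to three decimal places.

With x = 225 successes in n = 500, p̂ = 0.45000.
Standard error of p̂: √(0.247500/500) = √0.000495000 = 0.022249.
z* = 2.326 at the 98% level.
Margin of error: 2.326 × 0.022249 = 0.05175.
Interval: 0.45000 ± 0.05175 → (0.398, 0.502).

(0.398, 0.502)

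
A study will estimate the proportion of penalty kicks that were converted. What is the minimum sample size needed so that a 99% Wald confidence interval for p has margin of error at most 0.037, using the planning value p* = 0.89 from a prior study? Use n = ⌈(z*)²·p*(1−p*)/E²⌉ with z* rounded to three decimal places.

The 99% critical value is z* = 2.576.
p*(1−p*) = 0.89·0.11 = 0.0979.
Required n before rounding: 6.635776 × 0.0979 / 0.037² = 474.538.
Rounding up, n = 475.

n = 475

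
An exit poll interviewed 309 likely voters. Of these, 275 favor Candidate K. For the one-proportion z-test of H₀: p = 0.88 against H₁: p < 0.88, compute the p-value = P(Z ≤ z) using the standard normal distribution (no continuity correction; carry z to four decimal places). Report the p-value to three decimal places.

Sample proportion p̂ = 275/309 = 0.88997.
SE₀ = √(0.88·0.12/309) = 0.018486.
Test statistic (full precision, shown to 4 dp): z = (275/309 − 0.88)/SE₀ ≈ 0.5392.
From the standard normal, P(Z ≤ z) = 0.705.

p-value = 0.705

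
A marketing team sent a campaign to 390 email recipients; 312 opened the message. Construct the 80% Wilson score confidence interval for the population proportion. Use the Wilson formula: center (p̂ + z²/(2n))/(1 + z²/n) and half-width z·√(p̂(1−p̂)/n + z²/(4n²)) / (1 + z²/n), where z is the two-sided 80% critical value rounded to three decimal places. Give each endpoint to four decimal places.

p̂ = 312/390 = 0.80000; z = 1.282, so z² = 1.643524.
Denominator 1 + z²/n = 1 + 1.643524/390 = 1.004214.
Adjusted center: (0.80000 + z²/(2n))/1.004214 = 0.79874.
Radicand: p̂(1−p̂)/n + z²/(4n²) = 0.000410256 + 0.000002701 = 0.000412957.
Half-width = z·√(radicand)/denom = 1.282·0.020321/1.004214 = 0.02594.
So the interval runs from 0.7728 to 0.8247.

(0.7728, 0.8247)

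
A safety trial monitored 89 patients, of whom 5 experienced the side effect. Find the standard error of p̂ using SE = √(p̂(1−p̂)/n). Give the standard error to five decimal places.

SE = 0.02441

p̂ = 5/89 = 0.05618.
p̂(1−p̂) = 0.05618·0.94382 = 0.053024.
Dividing by n and taking the root: √0.000595775 = 0.02441.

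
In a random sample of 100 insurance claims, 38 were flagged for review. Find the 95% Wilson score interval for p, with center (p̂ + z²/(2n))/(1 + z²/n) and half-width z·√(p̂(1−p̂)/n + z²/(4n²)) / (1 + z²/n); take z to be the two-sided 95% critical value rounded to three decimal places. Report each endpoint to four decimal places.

p̂ = 38/100 = 0.38000; z = 1.960, so z² = 3.841600.
1 + z²/n = 1.038416.
Adjusted center: (0.38000 + z²/(2n))/1.038416 = 0.38444.
Radicand: p̂(1−p̂)/n + z²/(4n²) = 0.002356000 + 0.000096040 = 0.002452040.
Half-width = z·√(radicand)/denom = 1.960·0.049518/1.038416 = 0.09346.
Interval: 0.38444 ± 0.09346 → (0.2910, 0.4779).

(0.2910, 0.4779)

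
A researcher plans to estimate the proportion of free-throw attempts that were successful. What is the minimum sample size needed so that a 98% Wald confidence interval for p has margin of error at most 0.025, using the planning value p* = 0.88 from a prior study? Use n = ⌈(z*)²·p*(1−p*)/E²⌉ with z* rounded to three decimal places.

The 98% critical value is z* = 2.326.
p*(1−p*) = 0.88·0.12 = 0.1056.
Required n before rounding: 5.410276 × 0.1056 / 0.025² = 914.120.
⌈914.120⌉ = 915.

n = 915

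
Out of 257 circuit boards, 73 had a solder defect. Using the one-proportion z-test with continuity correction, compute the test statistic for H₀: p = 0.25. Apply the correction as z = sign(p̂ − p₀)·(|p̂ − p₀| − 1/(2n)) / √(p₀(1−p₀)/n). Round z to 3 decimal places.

z = 1.188

With x = 73 successes in n = 257, p̂ = 0.28405. p̂ − p₀ = 0.034047.
1/(2n) = 0.001946.
Corrected numerator: |0.034047| − 0.001946 = 0.032101.
Null standard error: √(0.25·0.75/257) = √0.000729572 = 0.027011.
z = +0.032101/0.027011 = 1.188.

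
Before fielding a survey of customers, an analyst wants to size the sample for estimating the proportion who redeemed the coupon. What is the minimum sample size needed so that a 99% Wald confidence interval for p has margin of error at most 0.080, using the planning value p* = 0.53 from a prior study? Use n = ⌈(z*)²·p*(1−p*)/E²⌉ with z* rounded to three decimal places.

n = 259

For 99% confidence, z* = 2.576.
p*(1−p*) = 0.53·0.47 = 0.2491.
Required n before rounding: 6.635776 × 0.2491 / 0.080² = 258.277.
⌈258.277⌉ = 259.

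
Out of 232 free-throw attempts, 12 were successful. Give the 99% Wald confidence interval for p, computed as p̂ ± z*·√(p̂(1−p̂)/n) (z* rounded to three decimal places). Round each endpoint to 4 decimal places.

Sample proportion p̂ = 12/232 = 0.05172.
SE = √(p̂(1−p̂)/n) = √(0.049049/232) = 0.014540.
The 99% critical value is z* = 2.576.
Margin of error: 2.576 × 0.014540 = 0.03746.
CI: 0.05172 ± 0.03746 = (0.0143, 0.0892).

(0.0143, 0.0892)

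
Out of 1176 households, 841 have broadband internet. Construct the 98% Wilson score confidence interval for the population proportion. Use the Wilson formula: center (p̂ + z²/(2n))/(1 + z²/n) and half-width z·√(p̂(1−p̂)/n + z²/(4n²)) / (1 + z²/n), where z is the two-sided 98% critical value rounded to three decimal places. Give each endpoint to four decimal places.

(0.6836, 0.7447)

Here p̂ = 841/1176 = 0.71514 and z = 2.326 (z² = 5.410276).
Denominator 1 + z²/n = 1 + 5.410276/1176 = 1.004601.
Center = (0.71514 + 0.002300)/1.004601 = 0.71415.
Radicand: p̂(1−p̂)/n + z²/(4n²) = 0.000173228 + 0.000000978 = 0.000174206.
Half-width = z·√(radicand)/denom = 2.326·0.013199/1.004601 = 0.03056.
CI: 0.71415 ± 0.03056 = (0.6836, 0.7447).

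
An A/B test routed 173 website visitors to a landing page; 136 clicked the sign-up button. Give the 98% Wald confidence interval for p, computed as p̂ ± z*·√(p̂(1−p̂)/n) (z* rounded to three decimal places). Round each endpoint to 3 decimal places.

(0.714, 0.859)

p̂ = 136/173 = 0.78613.
Standard error of p̂: √(0.168131/173) = √0.000971857 = 0.031175.
For 98% confidence, z* = 2.326.
Margin of error: 2.326 × 0.031175 = 0.07251.
Interval: 0.78613 ± 0.07251 → (0.714, 0.859).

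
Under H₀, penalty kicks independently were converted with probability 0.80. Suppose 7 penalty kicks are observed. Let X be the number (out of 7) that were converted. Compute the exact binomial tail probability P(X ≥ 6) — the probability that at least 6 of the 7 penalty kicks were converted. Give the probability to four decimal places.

P = 0.5767

X is binomial with n = 7 and p = 0.80.
P(X ≥ 6) = C(7,6)·0.80^6·0.20^1 + C(7,7)·0.80^7·0.20^0.
= 0.367002 + 0.209715 = 0.5767.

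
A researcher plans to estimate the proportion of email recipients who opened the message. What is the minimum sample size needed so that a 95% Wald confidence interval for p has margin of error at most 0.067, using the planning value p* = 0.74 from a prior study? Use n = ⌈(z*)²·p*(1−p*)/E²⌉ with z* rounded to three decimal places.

n = 165

For 95% confidence, z* = 1.960.
p*(1−p*) = 0.1924.
(z*)²·p*(1−p*)/E² = 3.841600·0.1924/0.004489 = 164.652.
Rounding up, n = 165.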